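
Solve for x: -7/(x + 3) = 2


Multiply both sides by (x + 3): -7 = 2(x + 3)
Distribute: -7 = 2x + 6
2x = -7 - 6 = -13
x = -13/2

x = -13/2


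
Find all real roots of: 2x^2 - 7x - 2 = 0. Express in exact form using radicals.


Using the quadratic formula: x = (-b ± sqrt(b^2 - 4ac)) / (2a)
Here a = 2, b = -7, c = -2
Discriminant = b^2 - 4ac = (-7)^2 - 4(2)(-2) = 49 + 16 = 65
Since discriminant = 65 > 0, there are two real roots.
x = (7 ± sqrt(65)) / 4
Numerically: x ≈ 3.7656 or x ≈ -0.2656

x = (7 + sqrt(65)) / 4 or x = (7 - sqrt(65)) / 4


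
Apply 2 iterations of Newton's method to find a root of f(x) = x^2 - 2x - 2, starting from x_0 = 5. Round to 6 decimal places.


Newton's method: x_(n+1) = x_n - f(x_n)/f'(x_n)
f(x) = x^2 - 2x - 2
f'(x) = 2x - 2

Iteration 1:
  f(5.000000) = 13.000000
  f'(5.000000) = 8.000000
  x_1 = 5.000000 - (13.000000)/(8.000000) = 3.375000

Iteration 2:
  f(3.375000) = 2.640625
  f'(3.375000) = 4.750000
  x_2 = 3.375000 - (2.640625)/(4.750000) = 2.819079

x_2 = 2.819079


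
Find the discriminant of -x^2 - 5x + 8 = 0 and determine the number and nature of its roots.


For ax^2 + bx + c = 0, discriminant D = b^2 - 4ac
Here a = -1, b = -5, c = 8
D = (-5)^2 - 4(-1)(8) = 25 + 32 = 57

D = 57 > 0 but not a perfect square
The equation has 2 distinct real irrational roots.

Discriminant = 57, 2 distinct real irrational roots


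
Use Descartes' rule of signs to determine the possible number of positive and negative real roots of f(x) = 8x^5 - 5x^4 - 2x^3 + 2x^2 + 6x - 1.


Descartes' rule of signs:

For positive roots, count sign changes in f(x) = 8x^5 - 5x^4 - 2x^3 + 2x^2 + 6x - 1:
Signs of coefficients: +, -, -, +, +, -
Number of sign changes: 3
Possible positive real roots: 3, 1

For negative roots, examine f(-x) = -8x^5 - 5x^4 + 2x^3 + 2x^2 - 6x - 1:
Signs of coefficients: -, -, +, +, -, -
Number of sign changes: 2
Possible negative real roots: 2, 0

Positive roots: 3 or 1; Negative roots: 2 or 0


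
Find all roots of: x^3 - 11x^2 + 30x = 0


The constant term is 0, so x = 0 is a root. Factor out x:
  x^2 - 11x + 30 = 0
Solve the quadratic x^2 - 11x + 30 = 0: discriminant = (-11)^2 - 4(1)(30) = 121 - 120 = 1.
sqrt(1) = 1, so x = (11 ± 1)/2: x = 6 or x = 5.
Collecting all roots found:

x = 0, x = 5, x = 6


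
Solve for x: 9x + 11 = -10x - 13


Starting with: 9x + 11 = -10x - 13
Move all x terms to left: (9 + 10)x = -13 - 11
Simplify: 19x = -24
Divide both sides by 19: x = -24/19

x = -24/19


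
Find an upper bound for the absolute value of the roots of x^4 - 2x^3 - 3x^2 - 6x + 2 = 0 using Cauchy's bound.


Cauchy's bound: all roots r satisfy |r| <= 1 + max(|a_i/a_n|) for i = 0,...,n-1
where a_n is the leading coefficient.

Coefficients: [1, -2, -3, -6, 2]
Leading coefficient a_n = 1
Ratios |a_i/a_n|: 2, 3, 6, 2
Maximum ratio: 6
Cauchy's bound: |r| <= 1 + 6 = 7

Upper bound = 7


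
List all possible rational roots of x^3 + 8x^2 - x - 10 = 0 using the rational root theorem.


Rational root theorem: possible roots are ±p/q where:
  p divides the constant term (-10): p ∈ {1, 2, 5, 10}
  q divides the leading coefficient (1): q ∈ {1}

All possible rational roots: -10, -5, -2, -1, 1, 2, 5, 10

-10, -5, -2, -1, 1, 2, 5, 10


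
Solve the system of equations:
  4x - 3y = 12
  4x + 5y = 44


Using Cramer's rule:
Determinant D = (4)(5) - (4)(-3) = 20 + 12 = 32
Dx = (12)(5) - (44)(-3) = 60 + 132 = 192
Dy = (4)(44) - (4)(12) = 176 - 48 = 128
x = Dx/D = 192/32 = 6
y = Dy/D = 128/32 = 4

x = 6, y = 4


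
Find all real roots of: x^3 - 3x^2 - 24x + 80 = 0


Let p(x) = x^3 - 3x^2 - 24x + 80. By the rational root theorem (leading coefficient 1), any rational root is an integer divisor of 80: try ±1, ±2, ... in turn.
Test x = 1: value = 54 ≠ 0.
Test x = -1: value = 100 ≠ 0.
Test x = 2: value = 28 ≠ 0.
Test x = -2: value = 108 ≠ 0.
Test x = 4: value = 0 ✓, so (x - 4) is a factor.
Synthetic division by (x - 4): bring down 1; 1(4) - 3 = 1; 1(4) - 24 = -20; (-20)(4) + 80 = 0 → quotient x^2 + x - 20, remainder 0.
Solve the quadratic x^2 + x - 20 = 0: discriminant = 1^2 - 4(1)(-20) = 1 + 80 = 81.
sqrt(81) = 9, so x = (-1 ± 9)/2: x = 4 or x = -5.

x = -5, x = 4 (multiplicity 2)


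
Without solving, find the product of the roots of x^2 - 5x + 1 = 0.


By Vieta's formulas for ax^2 + bx + c = 0:
  Sum of roots = -b/a
  Product of roots = c/a

Here a = 1, b = -5, c = 1
Sum = -(-5)/1 = 5
Product = 1/1 = 1

Product = 1


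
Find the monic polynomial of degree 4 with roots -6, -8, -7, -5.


A monic polynomial with roots -6, -8, -7, -5 is:
p(x) = (x + 6)(x + 8)(x + 7)(x + 5)
After multiplying by (x + 6): x + 6
After multiplying by (x + 8): x^2 + 14x + 48
After multiplying by (x + 7): x^3 + 21x^2 + 146x + 336
After multiplying by (x + 5): x^4 + 26x^3 + 251x^2 + 1066x + 1680

x^4 + 26x^3 + 251x^2 + 1066x + 1680


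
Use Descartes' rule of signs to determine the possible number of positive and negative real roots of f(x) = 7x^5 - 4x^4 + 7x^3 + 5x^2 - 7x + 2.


Descartes' rule of signs:

For positive roots, count sign changes in f(x) = 7x^5 - 4x^4 + 7x^3 + 5x^2 - 7x + 2:
Signs of coefficients: +, -, +, +, -, +
Number of sign changes: 4
Possible positive real roots: 4, 2, 0

For negative roots, examine f(-x) = -7x^5 - 4x^4 - 7x^3 + 5x^2 + 7x + 2:
Signs of coefficients: -, -, -, +, +, +
Number of sign changes: 1
Possible negative real roots: 1

Positive roots: 4 or 2 or 0; Negative roots: 1


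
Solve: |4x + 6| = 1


An absolute value equation |expr| = 1 gives two cases:
Case 1: 4x + 6 = 1
  4x = -5, so x = -5/4
Case 2: 4x + 6 = -1
  4x = -7, so x = -7/4

x = -7/4, x = -5/4


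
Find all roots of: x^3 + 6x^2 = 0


The lowest-degree term is x^2, so x = 0 is a root with multiplicity 2. Factor out x^2:
  x + 6 = 0
Linear factor x + 6 = 0 gives x = -6.
Collecting all roots found:

x = -6, x = 0 (multiplicity 2)


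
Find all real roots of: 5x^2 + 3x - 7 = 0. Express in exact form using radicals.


Using the quadratic formula: x = (-b ± sqrt(b^2 - 4ac)) / (2a)
Here a = 5, b = 3, c = -7
Discriminant = b^2 - 4ac = 3^2 - 4(5)(-7) = 9 + 140 = 149
Since discriminant = 149 > 0, there are two real roots.
x = (-3 ± sqrt(149)) / 10
Numerically: x ≈ 0.9207 or x ≈ -1.5207

x = (-3 + sqrt(149)) / 10 or x = (-3 - sqrt(149)) / 10


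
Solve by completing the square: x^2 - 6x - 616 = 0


Start: x^2 - 6x - 616 = 0
Move constant: x^2 - 6x = 616
Half of -6 is -3, squared is 9
Add 9 to both sides: x^2 - 6x + 9 = 625
(x - 3)^2 = 625
x - 3 = ±25
x = 3 + 25 = 28 or x = 3 - 25 = -22

x = -22, x = 28


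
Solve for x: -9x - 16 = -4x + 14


Starting with: -9x - 16 = -4x + 14
Move all x terms to left: (-9 + 4)x = 14 + 16
Simplify: -5x = 30
Divide both sides by -5: x = -6

x = -6


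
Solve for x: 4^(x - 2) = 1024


Express both sides with the same base.
1024 = 4^5
Since the bases match, equate exponents: x - 2 = 5
So x = 5 - (-2) = 7

x = 7


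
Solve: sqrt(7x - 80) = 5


Square both sides: 7x - 80 = 5^2 = 25
7x = 25 + 80 = 105
x = 15
Check: sqrt(7*15 - 80) = sqrt(25) = 5 ✓

x = 15


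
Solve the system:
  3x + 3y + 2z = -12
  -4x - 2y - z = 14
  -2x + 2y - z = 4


Using Cramer's rule. Expand each determinant along the first row.
D  = 3*[(-2)*(-1) - (-1)*2] - 3*[(-4)*(-1) - (-1)*(-2)] + 2*[(-4)*2 - (-2)*(-2)]
  = 3*(4) - 3*(2) + 2*(-12) = -18
Dx = (-12)*[(-2)*(-1) - (-1)*2] - 3*[14*(-1) - (-1)*4] + 2*[14*2 - (-2)*4]
  = (-12)*(4) - 3*(-10) + 2*(36) = 54
Dy = 3*[14*(-1) - (-1)*4] - (-12)*[(-4)*(-1) - (-1)*(-2)] + 2*[(-4)*4 - 14*(-2)]
  = 3*(-10) - (-12)*(2) + 2*(12) = 18
Dz = 3*[(-2)*4 - 14*2] - 3*[(-4)*4 - 14*(-2)] + (-12)*[(-4)*2 - (-2)*(-2)]
  = 3*(-36) - 3*(12) + (-12)*(-12) = 0
x = Dx/D = 54/-18 = -3, y = Dy/D = 18/-18 = -1, z = Dz/D = 0/-18 = 0
Check eq1: (3)(-3) + (3)(-1) + (2)(0) = -12 = -12 ✓
Check eq2: (-4)(-3) + (-2)(-1) + (-1)(0) = 14 = 14 ✓
Check eq3: (-2)(-3) + (2)(-1) + (-1)(0) = 4 = 4 ✓

x = -3, y = -1, z = 0


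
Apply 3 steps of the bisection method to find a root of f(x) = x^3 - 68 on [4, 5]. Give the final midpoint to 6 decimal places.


f(x) = x^3 - 68
f(4) = -4 < 0
f(5) = 57 > 0

Step 1: midpoint = (4.000000 + 5.000000)/2 = 4.500000
  f(4.500000) = 23.125000
  f(mid) > 0, so root is in [4.000000, 4.500000]

Step 2: midpoint = (4.000000 + 4.500000)/2 = 4.250000
  f(4.250000) = 8.765625
  f(mid) > 0, so root is in [4.000000, 4.250000]

Step 3: midpoint = (4.000000 + 4.250000)/2 = 4.125000
  f(4.125000) = 2.189453
  f(mid) > 0, so root is in [4.000000, 4.125000]

midpoint = 4.125000


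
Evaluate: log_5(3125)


We need the exponent such that 5^? = 3125
5^5 = 3125
Therefore log_5(3125) = 5

5


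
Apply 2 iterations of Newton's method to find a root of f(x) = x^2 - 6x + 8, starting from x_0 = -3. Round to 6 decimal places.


Newton's method: x_(n+1) = x_n - f(x_n)/f'(x_n)
f(x) = x^2 - 6x + 8
f'(x) = 2x - 6

Iteration 1:
  f(-3.000000) = 35.000000
  f'(-3.000000) = -12.000000
  x_1 = -3.000000 - (35.000000)/(-12.000000) = -0.083333

Iteration 2:
  f(-0.083333) = 8.506944
  f'(-0.083333) = -6.166667
  x_2 = -0.083333 - (8.506944)/(-6.166667) = 1.296171

x_2 = 1.296171


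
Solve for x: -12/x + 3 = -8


Subtract 3 from both sides: -12/x = -11
Multiply both sides by x: -12 = -11 * x
Divide by -11: x = 12/11

x = 12/11


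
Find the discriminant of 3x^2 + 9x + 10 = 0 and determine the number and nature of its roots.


For ax^2 + bx + c = 0, discriminant D = b^2 - 4ac
Here a = 3, b = 9, c = 10
D = (9)^2 - 4(3)(10) = 81 - 120 = -39

D = -39 < 0
The equation has no real roots (2 complex conjugate roots).

Discriminant = -39, no real roots (2 complex conjugate roots)


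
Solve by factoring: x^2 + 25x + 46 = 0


We need two numbers that multiply to 46 and add to 25.
Those numbers are 2 and 23 (since 2 * 23 = 46 and 2 + 23 = 25).
So x^2 + 25x + 46 = (x + 2)(x + 23) = 0
Setting each factor to zero: x = -2 or x = -23

x = -23, x = -2


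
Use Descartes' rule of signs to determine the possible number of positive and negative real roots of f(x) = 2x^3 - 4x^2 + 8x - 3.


Descartes' rule of signs:

For positive roots, count sign changes in f(x) = 2x^3 - 4x^2 + 8x - 3:
Signs of coefficients: +, -, +, -
Number of sign changes: 3
Possible positive real roots: 3, 1

For negative roots, examine f(-x) = -2x^3 - 4x^2 - 8x - 3:
Signs of coefficients: -, -, -, -
Number of sign changes: 0
Possible negative real roots: 0

Positive roots: 3 or 1; Negative roots: 0


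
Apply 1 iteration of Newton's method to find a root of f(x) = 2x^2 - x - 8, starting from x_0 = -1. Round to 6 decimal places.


Newton's method: x_(n+1) = x_n - f(x_n)/f'(x_n)
f(x) = 2x^2 - x - 8
f'(x) = 4x - 1

Iteration 1:
  f(-1.000000) = -5.000000
  f'(-1.000000) = -5.000000
  x_1 = -1.000000 - (-5.000000)/(-5.000000) = -2.000000

x_1 = -2.000000


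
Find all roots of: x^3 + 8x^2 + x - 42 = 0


Let p(x) = x^3 + 8x^2 + x - 42. By the rational root theorem (leading coefficient 1), any rational root is an integer divisor of 42: try ±1, ±2, ... in turn.
Test x = 1: value = -32 ≠ 0.
Test x = -1: value = -36 ≠ 0.
Test x = 2: value = 0 ✓, so (x - 2) is a factor.
Synthetic division by (x - 2): bring down 1; 1(2) + 8 = 10; 10(2) + 1 = 21; 21(2) - 42 = 0 → quotient x^2 + 10x + 21, remainder 0.
Solve the quadratic x^2 + 10x + 21 = 0: discriminant = 10^2 - 4(1)(21) = 100 - 84 = 16.
sqrt(16) = 4, so x = (-10 ± 4)/2: x = -3 or x = -7.
Collecting all roots found:

x = -7, x = -3, x = 2


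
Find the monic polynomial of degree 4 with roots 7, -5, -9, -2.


A monic polynomial with roots 7, -5, -9, -2 is:
p(x) = (x - 7)(x + 5)(x + 9)(x + 2)
After multiplying by (x - 7): x - 7
After multiplying by (x + 5): x^2 - 2x - 35
After multiplying by (x + 9): x^3 + 7x^2 - 53x - 315
After multiplying by (x + 2): x^4 + 9x^3 - 39x^2 - 421x - 630

x^4 + 9x^3 - 39x^2 - 421x - 630


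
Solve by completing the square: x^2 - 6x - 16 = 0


Start: x^2 - 6x - 16 = 0
Move constant: x^2 - 6x = 16
Half of -6 is -3, squared is 9
Add 9 to both sides: x^2 - 6x + 9 = 25
(x - 3)^2 = 25
x - 3 = ±5
x = 3 + 5 = 8 or x = 3 - 5 = -2

x = -2, x = 8


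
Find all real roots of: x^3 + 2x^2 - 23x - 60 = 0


Let p(x) = x^3 + 2x^2 - 23x - 60. By the rational root theorem (leading coefficient 1), any rational root is an integer divisor of 60: try ±1, ±2, ... in turn.
Test x = 1: value = -80 ≠ 0.
Test x = -1: value = -36 ≠ 0.
Test x = 2: value = -90 ≠ 0.
Test x = -2: value = -14 ≠ 0.
Test x = 3: value = -84 ≠ 0.
Test x = -3: value = 0 ✓, so (x + 3) is a factor.
Synthetic division by (x + 3): bring down 1; 1(-3) + 2 = -1; (-1)(-3) - 23 = -20; (-20)(-3) - 60 = 0 → quotient x^2 - x - 20, remainder 0.
Solve the quadratic x^2 - x - 20 = 0: discriminant = (-1)^2 - 4(1)(-20) = 1 + 80 = 81.
sqrt(81) = 9, so x = (1 ± 9)/2: x = 5 or x = -4.

x = -4, x = -3, x = 5


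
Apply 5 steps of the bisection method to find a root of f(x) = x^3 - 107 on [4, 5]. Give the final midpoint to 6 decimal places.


f(x) = x^3 - 107
f(4) = -43 < 0
f(5) = 18 > 0

Step 1: midpoint = (4.000000 + 5.000000)/2 = 4.500000
  f(4.500000) = -15.875000
  f(mid) < 0, so root is in [4.500000, 5.000000]

Step 2: midpoint = (4.500000 + 5.000000)/2 = 4.750000
  f(4.750000) = 0.171875
  f(mid) > 0, so root is in [4.500000, 4.750000]

Step 3: midpoint = (4.500000 + 4.750000)/2 = 4.625000
  f(4.625000) = -8.068359
  f(mid) < 0, so root is in [4.625000, 4.750000]

Step 4: midpoint = (4.625000 + 4.750000)/2 = 4.687500
  f(4.687500) = -4.003174
  f(mid) < 0, so root is in [4.687500, 4.750000]

Step 5: midpoint = (4.687500 + 4.750000)/2 = 4.718750
  f(4.718750) = -1.929474
  f(mid) < 0, so root is in [4.718750, 4.750000]

midpoint = 4.718750


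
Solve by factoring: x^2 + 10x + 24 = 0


We need two numbers that multiply to 24 and add to 10.
Those numbers are 6 and 4 (since 6 * 4 = 24 and 6 + 4 = 10).
So x^2 + 10x + 24 = (x + 6)(x + 4) = 0
Setting each factor to zero: x = -6 or x = -4

x = -6, x = -4


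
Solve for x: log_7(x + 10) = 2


Convert to exponential form: x + 10 = 7^2 = 49
x = 49 - 10 = 39
Check: log_7(39 + 10) = log_7(49) = log_7(49) = 2 ✓

x = 39


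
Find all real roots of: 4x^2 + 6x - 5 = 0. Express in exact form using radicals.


Using the quadratic formula: x = (-b ± sqrt(b^2 - 4ac)) / (2a)
Here a = 4, b = 6, c = -5
Discriminant = b^2 - 4ac = 6^2 - 4(4)(-5) = 36 + 80 = 116
Since discriminant = 116 > 0, there are two real roots.
x = (-6 ± 2*sqrt(29)) / 8
Simplifying: x = (-3 ± sqrt(29)) / 4
Numerically: x ≈ 0.5963 or x ≈ -2.0963

x = (-3 + sqrt(29)) / 4 or x = (-3 - sqrt(29)) / 4


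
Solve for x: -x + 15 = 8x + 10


Starting with: -x + 15 = 8x + 10
Move all x terms to left: (-1 - 8)x = 10 - 15
Simplify: -9x = -5
Divide both sides by -9: x = 5/9

x = 5/9


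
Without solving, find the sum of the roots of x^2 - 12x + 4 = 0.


By Vieta's formulas for ax^2 + bx + c = 0:
  Sum of roots = -b/a
  Product of roots = c/a

Here a = 1, b = -12, c = 4
Sum = -(-12)/1 = 12
Product = 4/1 = 4

Sum = 12


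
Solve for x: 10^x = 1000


Express both sides with the same base.
1000 = 10^3
Since the bases match: x = 3

x = 3


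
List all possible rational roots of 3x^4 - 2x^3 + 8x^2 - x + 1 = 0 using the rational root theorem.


Rational root theorem: possible roots are ±p/q where:
  p divides the constant term (1): p ∈ {1}
  q divides the leading coefficient (3): q ∈ {1, 3}

All possible rational roots: -1, -1/3, 1/3, 1

-1, -1/3, 1/3, 1


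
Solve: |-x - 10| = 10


An absolute value equation |expr| = 10 gives two cases:
Case 1: -x - 10 = 10
  -x = 20, so x = -20
Case 2: -x - 10 = -10
  -x = 0, so x = 0

x = -20, x = 0


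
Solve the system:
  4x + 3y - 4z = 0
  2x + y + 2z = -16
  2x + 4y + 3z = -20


Using Cramer's rule. Expand each determinant along the first row.
D  = 4*[1*3 - 2*4] - 3*[2*3 - 2*2] + (-4)*[2*4 - 1*2]
  = 4*(-5) - 3*(2) + (-4)*(6) = -50
Dx = 0*[1*3 - 2*4] - 3*[(-16)*3 - 2*(-20)] + (-4)*[(-16)*4 - 1*(-20)]
  = 0*(-5) - 3*(-8) + (-4)*(-44) = 200
Dy = 4*[(-16)*3 - 2*(-20)] - 0*[2*3 - 2*2] + (-4)*[2*(-20) - (-16)*2]
  = 4*(-8) - 0*(2) + (-4)*(-8) = 0
Dz = 4*[1*(-20) - (-16)*4] - 3*[2*(-20) - (-16)*2] + 0*[2*4 - 1*2]
  = 4*(44) - 3*(-8) + 0*(6) = 200
x = Dx/D = 200/-50 = -4, y = Dy/D = 0/-50 = 0, z = Dz/D = 200/-50 = -4
Check eq1: (4)(-4) + (3)(0) + (-4)(-4) = 0 = 0 ✓
Check eq2: (2)(-4) + (1)(0) + (2)(-4) = -16 = -16 ✓
Check eq3: (2)(-4) + (4)(0) + (3)(-4) = -20 = -20 ✓

x = -4, y = 0, z = -4


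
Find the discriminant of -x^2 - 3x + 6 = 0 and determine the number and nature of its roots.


For ax^2 + bx + c = 0, discriminant D = b^2 - 4ac
Here a = -1, b = -3, c = 6
D = (-3)^2 - 4(-1)(6) = 9 + 24 = 33

D = 33 > 0 but not a perfect square
The equation has 2 distinct real irrational roots.

Discriminant = 33, 2 distinct real irrational roots


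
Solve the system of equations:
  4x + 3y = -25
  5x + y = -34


Using Cramer's rule:
Determinant D = (4)(1) - (5)(3) = 4 - 15 = -11
Dx = (-25)(1) - (-34)(3) = -25 + 102 = 77
Dy = (4)(-34) - (5)(-25) = -136 + 125 = -11
x = Dx/D = 77/-11 = -7
y = Dy/D = -11/-11 = 1

x = -7, y = 1


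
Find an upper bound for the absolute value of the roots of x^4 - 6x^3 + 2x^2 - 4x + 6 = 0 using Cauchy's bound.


Cauchy's bound: all roots r satisfy |r| <= 1 + max(|a_i/a_n|) for i = 0,...,n-1
where a_n is the leading coefficient.

Coefficients: [1, -6, 2, -4, 6]
Leading coefficient a_n = 1
Ratios |a_i/a_n|: 6, 2, 4, 6
Maximum ratio: 6
Cauchy's bound: |r| <= 1 + 6 = 7

Upper bound = 7


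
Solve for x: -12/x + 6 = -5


Subtract 6 from both sides: -12/x = -11
Multiply both sides by x: -12 = -11 * x
Divide by -11: x = 12/11

x = 12/11


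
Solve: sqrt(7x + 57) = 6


Square both sides: 7x + 57 = 6^2 = 36
7x = 36 - 57 = -21
x = -3
Check: sqrt(7*(-3) + 57) = sqrt(36) = 6 ✓

x = -3


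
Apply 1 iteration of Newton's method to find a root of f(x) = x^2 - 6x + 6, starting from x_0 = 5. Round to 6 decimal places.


Newton's method: x_(n+1) = x_n - f(x_n)/f'(x_n)
f(x) = x^2 - 6x + 6
f'(x) = 2x - 6

Iteration 1:
  f(5.000000) = 1.000000
  f'(5.000000) = 4.000000
  x_1 = 5.000000 - (1.000000)/(4.000000) = 4.750000

x_1 = 4.750000


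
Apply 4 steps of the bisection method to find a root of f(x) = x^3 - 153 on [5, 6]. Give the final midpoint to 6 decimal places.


f(x) = x^3 - 153
f(5) = -28 < 0
f(6) = 63 > 0

Step 1: midpoint = (5.000000 + 6.000000)/2 = 5.500000
  f(5.500000) = 13.375000
  f(mid) > 0, so root is in [5.000000, 5.500000]

Step 2: midpoint = (5.000000 + 5.500000)/2 = 5.250000
  f(5.250000) = -8.296875
  f(mid) < 0, so root is in [5.250000, 5.500000]

Step 3: midpoint = (5.250000 + 5.500000)/2 = 5.375000
  f(5.375000) = 2.287109
  f(mid) > 0, so root is in [5.250000, 5.375000]

Step 4: midpoint = (5.250000 + 5.375000)/2 = 5.312500
  f(5.312500) = -3.067139
  f(mid) < 0, so root is in [5.312500, 5.375000]

midpoint = 5.312500


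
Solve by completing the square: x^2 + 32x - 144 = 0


Start: x^2 + 32x - 144 = 0
Move constant: x^2 + 32x = 144
Half of 32 is 16, squared is 256
Add 256 to both sides: x^2 + 32x + 256 = 400
(x + 16)^2 = 400
x + 16 = ±20
x = -16 + 20 = 4 or x = -16 - 20 = -36

x = -36, x = 4


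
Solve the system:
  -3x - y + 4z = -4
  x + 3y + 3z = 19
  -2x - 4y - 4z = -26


Using Cramer's rule. Expand each determinant along the first row.
D  = (-3)*[3*(-4) - 3*(-4)] - (-1)*[1*(-4) - 3*(-2)] + 4*[1*(-4) - 3*(-2)]
  = (-3)*(0) - (-1)*(2) + 4*(2) = 10
Dx = (-4)*[3*(-4) - 3*(-4)] - (-1)*[19*(-4) - 3*(-26)] + 4*[19*(-4) - 3*(-26)]
  = (-4)*(0) - (-1)*(2) + 4*(2) = 10
Dy = (-3)*[19*(-4) - 3*(-26)] - (-4)*[1*(-4) - 3*(-2)] + 4*[1*(-26) - 19*(-2)]
  = (-3)*(2) - (-4)*(2) + 4*(12) = 50
Dz = (-3)*[3*(-26) - 19*(-4)] - (-1)*[1*(-26) - 19*(-2)] + (-4)*[1*(-4) - 3*(-2)]
  = (-3)*(-2) - (-1)*(12) + (-4)*(2) = 10
x = Dx/D = 10/10 = 1, y = Dy/D = 50/10 = 5, z = Dz/D = 10/10 = 1
Check eq1: (-3)(1) + (-1)(5) + (4)(1) = -4 = -4 ✓
Check eq2: (1)(1) + (3)(5) + (3)(1) = 19 = 19 ✓
Check eq3: (-2)(1) + (-4)(5) + (-4)(1) = -26 = -26 ✓

x = 1, y = 5, z = 1


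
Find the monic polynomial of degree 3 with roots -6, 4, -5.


A monic polynomial with roots -6, 4, -5 is:
p(x) = (x + 6)(x - 4)(x + 5)
After multiplying by (x + 6): x + 6
After multiplying by (x - 4): x^2 + 2x - 24
After multiplying by (x + 5): x^3 + 7x^2 - 14x - 120

x^3 + 7x^2 - 14x - 120


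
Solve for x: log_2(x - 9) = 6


Convert to exponential form: x - 9 = 2^6 = 64
x = 64 + 9 = 73
Check: log_2(73 - 9) = log_2(64) = log_2(64) = 6 ✓

x = 73


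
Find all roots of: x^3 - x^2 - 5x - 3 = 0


Let p(x) = x^3 - x^2 - 5x - 3. By the rational root theorem (leading coefficient 1), any rational root is an integer divisor of 3: try ±1, ±2, ... in turn.
Test x = 1: value = -8 ≠ 0.
Test x = -1: value = 0 ✓, so (x + 1) is a factor.
Synthetic division by (x + 1): bring down 1; 1(-1) - 1 = -2; (-2)(-1) - 5 = -3; (-3)(-1) - 3 = 0 → quotient x^2 - 2x - 3, remainder 0.
Solve the quadratic x^2 - 2x - 3 = 0: discriminant = (-2)^2 - 4(1)(-3) = 4 + 12 = 16.
sqrt(16) = 4, so x = (2 ± 4)/2: x = 3 or x = -1.
Collecting all roots found:

x = -1 (multiplicity 2), x = 3


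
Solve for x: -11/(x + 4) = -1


Multiply both sides by (x + 4): -11 = -1(x + 4)
Distribute: -11 = -x - 4
-x = -11 + 4 = -7
x = 7

x = 7


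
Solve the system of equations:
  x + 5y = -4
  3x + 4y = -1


Using Cramer's rule:
Determinant D = (1)(4) - (3)(5) = 4 - 15 = -11
Dx = (-4)(4) - (-1)(5) = -16 + 5 = -11
Dy = (1)(-1) - (3)(-4) = -1 + 12 = 11
x = Dx/D = -11/-11 = 1
y = Dy/D = 11/-11 = -1

x = 1, y = -1


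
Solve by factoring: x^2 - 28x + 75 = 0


We need two numbers that multiply to 75 and add to -28.
Those numbers are -3 and -25 (since (-3) * (-25) = 75 and (-3) + (-25) = -28).
So x^2 - 28x + 75 = (x - 3)(x - 25) = 0
Setting each factor to zero: x = 3 or x = 25

x = 3, x = 25


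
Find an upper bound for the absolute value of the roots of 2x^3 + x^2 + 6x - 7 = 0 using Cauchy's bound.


Cauchy's bound: all roots r satisfy |r| <= 1 + max(|a_i/a_n|) for i = 0,...,n-1
where a_n is the leading coefficient.

Coefficients: [2, 1, 6, -7]
Leading coefficient a_n = 2
Ratios |a_i/a_n|: 1/2, 3, 7/2
Maximum ratio: 7/2
Cauchy's bound: |r| <= 1 + 7/2 = 9/2

Upper bound = 9/2


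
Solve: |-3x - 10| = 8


An absolute value equation |expr| = 8 gives two cases:
Case 1: -3x - 10 = 8
  -3x = 18, so x = -6
Case 2: -3x - 10 = -8
  -3x = 2, so x = -2/3

x = -6, x = -2/3


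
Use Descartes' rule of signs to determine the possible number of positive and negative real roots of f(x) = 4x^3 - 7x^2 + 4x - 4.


Descartes' rule of signs:

For positive roots, count sign changes in f(x) = 4x^3 - 7x^2 + 4x - 4:
Signs of coefficients: +, -, +, -
Number of sign changes: 3
Possible positive real roots: 3, 1

For negative roots, examine f(-x) = -4x^3 - 7x^2 - 4x - 4:
Signs of coefficients: -, -, -, -
Number of sign changes: 0
Possible negative real roots: 0

Positive roots: 3 or 1; Negative roots: 0


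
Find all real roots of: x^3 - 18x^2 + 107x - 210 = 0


Let p(x) = x^3 - 18x^2 + 107x - 210. By the rational root theorem (leading coefficient 1), any rational root is an integer divisor of 210: try ±1, ±2, ... in turn.
Test x = 1: value = -120 ≠ 0.
Test x = -1: value = -336 ≠ 0.
Test x = 2: value = -60 ≠ 0.
Test x = -2: value = -504 ≠ 0.
Test x = 3: value = -24 ≠ 0.
Test x = -3: value = -720 ≠ 0.
Test x = 5: value = 0 ✓, so (x - 5) is a factor.
Synthetic division by (x - 5): bring down 1; 1(5) - 18 = -13; (-13)(5) + 107 = 42; 42(5) - 210 = 0 → quotient x^2 - 13x + 42, remainder 0.
Solve the quadratic x^2 - 13x + 42 = 0: discriminant = (-13)^2 - 4(1)(42) = 169 - 168 = 1.
sqrt(1) = 1, so x = (13 ± 1)/2: x = 7 or x = 6.

x = 5, x = 6, x = 7


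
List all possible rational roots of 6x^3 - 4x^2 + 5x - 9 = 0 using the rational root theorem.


Rational root theorem: possible roots are ±p/q where:
  p divides the constant term (-9): p ∈ {1, 3, 9}
  q divides the leading coefficient (6): q ∈ {1, 2, 3, 6}

All possible rational roots: -9, -9/2, -3, -3/2, -1, -1/2, -1/3, -1/6, 1/6, 1/3, 1/2, 1, 3/2, 3, 9/2, 9

-9, -9/2, -3, -3/2, -1, -1/2, -1/3, -1/6, 1/6, 1/3, 1/2, 1, 3/2, 3, 9/2, 9


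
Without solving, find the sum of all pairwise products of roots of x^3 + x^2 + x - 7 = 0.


By Vieta's formulas for x^3 + bx^2 + cx + d = 0:
  r1 + r2 + r3 = -b/a = -1
  r1*r2 + r1*r3 + r2*r3 = c/a = 1
  r1*r2*r3 = -d/a = 7


Sum of pairwise products = 1


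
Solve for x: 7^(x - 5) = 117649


Express both sides with the same base.
117649 = 7^6
Since the bases match, equate exponents: x - 5 = 6
So x = 6 - (-5) = 11

x = 11


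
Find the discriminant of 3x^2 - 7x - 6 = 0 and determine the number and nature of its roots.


For ax^2 + bx + c = 0, discriminant D = b^2 - 4ac
Here a = 3, b = -7, c = -6
D = (-7)^2 - 4(3)(-6) = 49 + 72 = 121

D = 121 > 0 and is a perfect square (sqrt = 11)
The equation has 2 distinct real rational roots.

Discriminant = 121, 2 distinct real rational roots


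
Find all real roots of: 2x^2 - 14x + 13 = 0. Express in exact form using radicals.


Using the quadratic formula: x = (-b ± sqrt(b^2 - 4ac)) / (2a)
Here a = 2, b = -14, c = 13
Discriminant = b^2 - 4ac = (-14)^2 - 4(2)(13) = 196 - 104 = 92
Since discriminant = 92 > 0, there are two real roots.
x = (14 ± 2*sqrt(23)) / 4
Simplifying: x = (7 ± sqrt(23)) / 2
Numerically: x ≈ 5.8979 or x ≈ 1.1021

x = (7 + sqrt(23)) / 2 or x = (7 - sqrt(23)) / 2


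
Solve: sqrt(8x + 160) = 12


Square both sides: 8x + 160 = 12^2 = 144
8x = 144 - 160 = -16
x = -2
Check: sqrt(8*(-2) + 160) = sqrt(144) = 12 ✓

x = -2


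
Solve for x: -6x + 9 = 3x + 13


Starting with: -6x + 9 = 3x + 13
Move all x terms to left: (-6 - 3)x = 13 - 9
Simplify: -9x = 4
Divide both sides by -9: x = -4/9

x = -4/9


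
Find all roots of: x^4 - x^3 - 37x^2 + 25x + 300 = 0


Let p(x) = x^4 - x^3 - 37x^2 + 25x + 300. By the rational root theorem (leading coefficient 1), any rational root is an integer divisor of 300: try ±1, ±2, ... in turn.
Test x = 1: value = 288 ≠ 0.
Test x = -1: value = 240 ≠ 0.
Test x = 2: value = 210 ≠ 0.
Test x = -2: value = 126 ≠ 0.
Test x = 3: value = 96 ≠ 0.
Test x = -3: value = 0 ✓, so (x + 3) is a factor.
Synthetic division by (x + 3): bring down 1; 1(-3) - 1 = -4; (-4)(-3) - 37 = -25; (-25)(-3) + 25 = 100; 100(-3) + 300 = 0 → quotient x^3 - 4x^2 - 25x + 100, remainder 0.
Continue with the quotient x^3 - 4x^2 - 25x + 100 (candidates must divide 100).
Test x = 4: value = 0 ✓, so (x - 4) is a factor.
Synthetic division by (x - 4): bring down 1; 1(4) - 4 = 0; 0(4) - 25 = -25; (-25)(4) + 100 = 0 → quotient x^2 - 25, remainder 0.
Solve the quadratic x^2 - 25 = 0: discriminant = 0^2 - 4(1)(-25) = 0 + 100 = 100.
sqrt(100) = 10, so x = (0 ± 10)/2: x = 5 or x = -5.
Collecting all roots found:

x = -5, x = -3, x = 4, x = 5


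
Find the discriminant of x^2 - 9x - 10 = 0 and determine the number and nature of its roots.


For ax^2 + bx + c = 0, discriminant D = b^2 - 4ac
Here a = 1, b = -9, c = -10
D = (-9)^2 - 4(1)(-10) = 81 + 40 = 121

D = 121 > 0 and is a perfect square (sqrt = 11)
The equation has 2 distinct real rational roots.

Discriminant = 121, 2 distinct real rational roots


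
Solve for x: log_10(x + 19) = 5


Convert to exponential form: x + 19 = 10^5 = 100000
x = 100000 - 19 = 99981
Check: log_10(99981 + 19) = log_10(100000) = log_10(100000) = 5 ✓

x = 99981


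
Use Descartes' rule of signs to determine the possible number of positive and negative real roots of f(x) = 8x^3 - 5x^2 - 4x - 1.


Descartes' rule of signs:

For positive roots, count sign changes in f(x) = 8x^3 - 5x^2 - 4x - 1:
Signs of coefficients: +, -, -, -
Number of sign changes: 1
Possible positive real roots: 1

For negative roots, examine f(-x) = -8x^3 - 5x^2 + 4x - 1:
Signs of coefficients: -, -, +, -
Number of sign changes: 2
Possible negative real roots: 2, 0

Positive roots: 1; Negative roots: 2 or 0


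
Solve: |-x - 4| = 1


An absolute value equation |expr| = 1 gives two cases:
Case 1: -x - 4 = 1
  -x = 5, so x = -5
Case 2: -x - 4 = -1
  -x = 3, so x = -3

x = -5, x = -3


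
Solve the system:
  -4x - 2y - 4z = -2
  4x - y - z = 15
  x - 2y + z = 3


Using Cramer's rule. Expand each determinant along the first row.
D  = (-4)*[(-1)*1 - (-1)*(-2)] - (-2)*[4*1 - (-1)*1] + (-4)*[4*(-2) - (-1)*1]
  = (-4)*(-3) - (-2)*(5) + (-4)*(-7) = 50
Dx = (-2)*[(-1)*1 - (-1)*(-2)] - (-2)*[15*1 - (-1)*3] + (-4)*[15*(-2) - (-1)*3]
  = (-2)*(-3) - (-2)*(18) + (-4)*(-27) = 150
Dy = (-4)*[15*1 - (-1)*3] - (-2)*[4*1 - (-1)*1] + (-4)*[4*3 - 15*1]
  = (-4)*(18) - (-2)*(5) + (-4)*(-3) = -50
Dz = (-4)*[(-1)*3 - 15*(-2)] - (-2)*[4*3 - 15*1] + (-2)*[4*(-2) - (-1)*1]
  = (-4)*(27) - (-2)*(-3) + (-2)*(-7) = -100
x = Dx/D = 150/50 = 3, y = Dy/D = -50/50 = -1, z = Dz/D = -100/50 = -2
Check eq1: (-4)(3) + (-2)(-1) + (-4)(-2) = -2 = -2 ✓
Check eq2: (4)(3) + (-1)(-1) + (-1)(-2) = 15 = 15 ✓
Check eq3: (1)(3) + (-2)(-1) + (1)(-2) = 3 = 3 ✓

x = 3, y = -1, z = -2


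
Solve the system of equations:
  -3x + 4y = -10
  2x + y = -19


Using Cramer's rule:
Determinant D = (-3)(1) - (2)(4) = -3 - 8 = -11
Dx = (-10)(1) - (-19)(4) = -10 + 76 = 66
Dy = (-3)(-19) - (2)(-10) = 57 + 20 = 77
x = Dx/D = 66/-11 = -6
y = Dy/D = 77/-11 = -7

x = -6, y = -7


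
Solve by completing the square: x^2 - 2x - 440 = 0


Start: x^2 - 2x - 440 = 0
Move constant: x^2 - 2x = 440
Half of -2 is -1, squared is 1
Add 1 to both sides: x^2 - 2x + 1 = 441
(x - 1)^2 = 441
x - 1 = ±21
x = 1 + 21 = 22 or x = 1 - 21 = -20

x = -20, x = 22


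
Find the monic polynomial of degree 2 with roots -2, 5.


A monic polynomial with roots -2, 5 is:
p(x) = (x + 2)(x - 5)
After multiplying by (x + 2): x + 2
After multiplying by (x - 5): x^2 - 3x - 10

x^2 - 3x - 10


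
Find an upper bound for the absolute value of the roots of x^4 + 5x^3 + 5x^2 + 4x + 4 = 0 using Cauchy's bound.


Cauchy's bound: all roots r satisfy |r| <= 1 + max(|a_i/a_n|) for i = 0,...,n-1
where a_n is the leading coefficient.

Coefficients: [1, 5, 5, 4, 4]
Leading coefficient a_n = 1
Ratios |a_i/a_n|: 5, 5, 4, 4
Maximum ratio: 5
Cauchy's bound: |r| <= 1 + 5 = 6

Upper bound = 6


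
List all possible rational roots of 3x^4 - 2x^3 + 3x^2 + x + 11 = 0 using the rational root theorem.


Rational root theorem: possible roots are ±p/q where:
  p divides the constant term (11): p ∈ {1, 11}
  q divides the leading coefficient (3): q ∈ {1, 3}

All possible rational roots: -11, -11/3, -1, -1/3, 1/3, 1, 11/3, 11

-11, -11/3, -1, -1/3, 1/3, 1, 11/3, 11


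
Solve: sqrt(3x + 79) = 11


Square both sides: 3x + 79 = 11^2 = 121
3x = 121 - 79 = 42
x = 14
Check: sqrt(3*14 + 79) = sqrt(121) = 11 ✓

x = 14


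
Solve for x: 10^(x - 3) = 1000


Express both sides with the same base.
1000 = 10^3
Since the bases match, equate exponents: x - 3 = 3
So x = 3 - (-3) = 6

x = 6


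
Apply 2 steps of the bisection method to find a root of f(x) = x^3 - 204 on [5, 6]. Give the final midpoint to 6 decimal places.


f(x) = x^3 - 204
f(5) = -79 < 0
f(6) = 12 > 0

Step 1: midpoint = (5.000000 + 6.000000)/2 = 5.500000
  f(5.500000) = -37.625000
  f(mid) < 0, so root is in [5.500000, 6.000000]

Step 2: midpoint = (5.500000 + 6.000000)/2 = 5.750000
  f(5.750000) = -13.890625
  f(mid) < 0, so root is in [5.750000, 6.000000]

midpoint = 5.750000


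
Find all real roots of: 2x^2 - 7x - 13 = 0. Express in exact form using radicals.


Using the quadratic formula: x = (-b ± sqrt(b^2 - 4ac)) / (2a)
Here a = 2, b = -7, c = -13
Discriminant = b^2 - 4ac = (-7)^2 - 4(2)(-13) = 49 + 104 = 153
Since discriminant = 153 > 0, there are two real roots.
x = (7 ± 3*sqrt(17)) / 4
Numerically: x ≈ 4.8423 or x ≈ -1.3423

x = (7 + 3*sqrt(17)) / 4 or x = (7 - 3*sqrt(17)) / 4


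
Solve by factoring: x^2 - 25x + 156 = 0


We need two numbers that multiply to 156 and add to -25.
Those numbers are -13 and -12 (since (-13) * (-12) = 156 and (-13) + (-12) = -25).
So x^2 - 25x + 156 = (x - 13)(x - 12) = 0
Setting each factor to zero: x = 13 or x = 12

x = 12, x = 13


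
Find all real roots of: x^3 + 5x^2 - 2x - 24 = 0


Let p(x) = x^3 + 5x^2 - 2x - 24. By the rational root theorem (leading coefficient 1), any rational root is an integer divisor of 24: try ±1, ±2, ... in turn.
Test x = 1: value = -20 ≠ 0.
Test x = -1: value = -18 ≠ 0.
Test x = 2: value = 0 ✓, so (x - 2) is a factor.
Synthetic division by (x - 2): bring down 1; 1(2) + 5 = 7; 7(2) - 2 = 12; 12(2) - 24 = 0 → quotient x^2 + 7x + 12, remainder 0.
Solve the quadratic x^2 + 7x + 12 = 0: discriminant = 7^2 - 4(1)(12) = 49 - 48 = 1.
sqrt(1) = 1, so x = (-7 ± 1)/2: x = -3 or x = -4.

x = -4, x = -3, x = 2


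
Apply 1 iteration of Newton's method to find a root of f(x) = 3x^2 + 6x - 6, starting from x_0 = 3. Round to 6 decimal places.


Newton's method: x_(n+1) = x_n - f(x_n)/f'(x_n)
f(x) = 3x^2 + 6x - 6
f'(x) = 6x + 6

Iteration 1:
  f(3.000000) = 39.000000
  f'(3.000000) = 24.000000
  x_1 = 3.000000 - (39.000000)/(24.000000) = 1.375000

x_1 = 1.375000


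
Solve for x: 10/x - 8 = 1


Subtract -8 from both sides: 10/x = 9
Multiply both sides by x: 10 = 9 * x
Divide by 9: x = 10/9

x = 10/9


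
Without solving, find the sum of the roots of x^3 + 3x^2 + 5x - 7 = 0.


By Vieta's formulas for x^3 + bx^2 + cx + d = 0:
  r1 + r2 + r3 = -b/a = -3
  r1*r2 + r1*r3 + r2*r3 = c/a = 5
  r1*r2*r3 = -d/a = 7


Sum = -3


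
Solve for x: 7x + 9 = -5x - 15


Starting with: 7x + 9 = -5x - 15
Move all x terms to left: (7 + 5)x = -15 - 9
Simplify: 12x = -24
Divide both sides by 12: x = -2

x = -2


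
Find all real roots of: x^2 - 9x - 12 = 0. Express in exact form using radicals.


Using the quadratic formula: x = (-b ± sqrt(b^2 - 4ac)) / (2a)
Here a = 1, b = -9, c = -12
Discriminant = b^2 - 4ac = (-9)^2 - 4(1)(-12) = 81 + 48 = 129
Since discriminant = 129 > 0, there are two real roots.
x = (9 ± sqrt(129)) / 2
Numerically: x ≈ 10.1789 or x ≈ -1.1789

x = (9 + sqrt(129)) / 2 or x = (9 - sqrt(129)) / 2


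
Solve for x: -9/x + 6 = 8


Subtract 6 from both sides: -9/x = 2
Multiply both sides by x: -9 = 2 * x
Divide by 2: x = -9/2

x = -9/2


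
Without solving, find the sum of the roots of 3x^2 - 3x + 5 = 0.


By Vieta's formulas for ax^2 + bx + c = 0:
  Sum of roots = -b/a
  Product of roots = c/a

Here a = 3, b = -3, c = 5
Sum = -(-3)/3 = 1
Product = 5/3 = 5/3

Sum = 1


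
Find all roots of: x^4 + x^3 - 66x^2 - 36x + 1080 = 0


Let p(x) = x^4 + x^3 - 66x^2 - 36x + 1080. By the rational root theorem (leading coefficient 1), any rational root is an integer divisor of 1080: try ±1, ±2, ... in turn.
Test x = 1: value = 980 ≠ 0.
Test x = -1: value = 1050 ≠ 0.
Test x = 2: value = 768 ≠ 0.
Test x = -2: value = 896 ≠ 0.
Test x = 3: value = 486 ≠ 0.
Test x = -3: value = 648 ≠ 0.
Test x = 4: value = 200 ≠ 0.
Test x = -4: value = 360 ≠ 0.
Test x = 5: value = 0 ✓, so (x - 5) is a factor.
Synthetic division by (x - 5): bring down 1; 1(5) + 1 = 6; 6(5) - 66 = -36; (-36)(5) - 36 = -216; (-216)(5) + 1080 = 0 → quotient x^3 + 6x^2 - 36x - 216, remainder 0.
Continue with the quotient x^3 + 6x^2 - 36x - 216 (candidates must divide 216).
Test x = 6: value = 0 ✓, so (x - 6) is a factor.
Synthetic division by (x - 6): bring down 1; 1(6) + 6 = 12; 12(6) - 36 = 36; 36(6) - 216 = 0 → quotient x^2 + 12x + 36, remainder 0.
Solve the quadratic x^2 + 12x + 36 = 0: discriminant = 12^2 - 4(1)(36) = 144 - 144 = 0.
Discriminant = 0, so a double root: x = -12/2 = -6.
Collecting all roots found:

x = -6 (multiplicity 2), x = 5, x = 6


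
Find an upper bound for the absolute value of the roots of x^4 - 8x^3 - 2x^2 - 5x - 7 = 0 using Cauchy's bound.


Cauchy's bound: all roots r satisfy |r| <= 1 + max(|a_i/a_n|) for i = 0,...,n-1
where a_n is the leading coefficient.

Coefficients: [1, -8, -2, -5, -7]
Leading coefficient a_n = 1
Ratios |a_i/a_n|: 8, 2, 5, 7
Maximum ratio: 8
Cauchy's bound: |r| <= 1 + 8 = 9

Upper bound = 9


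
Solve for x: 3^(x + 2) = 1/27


Express both sides with the same base.
1/27 = 3^(-3)
Since the bases match, equate exponents: x + 2 = -3
So x = -3 - (2) = -5

x = -5


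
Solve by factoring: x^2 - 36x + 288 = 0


We need two numbers that multiply to 288 and add to -36.
Those numbers are -12 and -24 (since (-12) * (-24) = 288 and (-12) + (-24) = -36).
So x^2 - 36x + 288 = (x - 12)(x - 24) = 0
Setting each factor to zero: x = 12 or x = 24

x = 12, x = 24


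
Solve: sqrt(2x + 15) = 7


Square both sides: 2x + 15 = 7^2 = 49
2x = 49 - 15 = 34
x = 17
Check: sqrt(2*17 + 15) = sqrt(49) = 7 ✓

x = 17


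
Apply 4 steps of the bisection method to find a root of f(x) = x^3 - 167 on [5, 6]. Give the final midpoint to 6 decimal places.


f(x) = x^3 - 167
f(5) = -42 < 0
f(6) = 49 > 0

Step 1: midpoint = (5.000000 + 6.000000)/2 = 5.500000
  f(5.500000) = -0.625000
  f(mid) < 0, so root is in [5.500000, 6.000000]

Step 2: midpoint = (5.500000 + 6.000000)/2 = 5.750000
  f(5.750000) = 23.109375
  f(mid) > 0, so root is in [5.500000, 5.750000]

Step 3: midpoint = (5.500000 + 5.750000)/2 = 5.625000
  f(5.625000) = 10.978516
  f(mid) > 0, so root is in [5.500000, 5.625000]

Step 4: midpoint = (5.500000 + 5.625000)/2 = 5.562500
  f(5.562500) = 5.111572
  f(mid) > 0, so root is in [5.500000, 5.562500]

midpoint = 5.562500


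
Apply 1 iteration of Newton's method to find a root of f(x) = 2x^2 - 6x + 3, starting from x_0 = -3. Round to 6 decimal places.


Newton's method: x_(n+1) = x_n - f(x_n)/f'(x_n)
f(x) = 2x^2 - 6x + 3
f'(x) = 4x - 6

Iteration 1:
  f(-3.000000) = 39.000000
  f'(-3.000000) = -18.000000
  x_1 = -3.000000 - (39.000000)/(-18.000000) = -0.833333

x_1 = -0.833333


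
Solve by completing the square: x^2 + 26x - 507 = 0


Start: x^2 + 26x - 507 = 0
Move constant: x^2 + 26x = 507
Half of 26 is 13, squared is 169
Add 169 to both sides: x^2 + 26x + 169 = 676
(x + 13)^2 = 676
x + 13 = ±26
x = -13 + 26 = 13 or x = -13 - 26 = -39

x = -39, x = 13


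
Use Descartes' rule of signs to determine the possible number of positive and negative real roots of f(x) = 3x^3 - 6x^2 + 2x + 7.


Descartes' rule of signs:

For positive roots, count sign changes in f(x) = 3x^3 - 6x^2 + 2x + 7:
Signs of coefficients: +, -, +, +
Number of sign changes: 2
Possible positive real roots: 2, 0

For negative roots, examine f(-x) = -3x^3 - 6x^2 - 2x + 7:
Signs of coefficients: -, -, -, +
Number of sign changes: 1
Possible negative real roots: 1

Positive roots: 2 or 0; Negative roots: 1


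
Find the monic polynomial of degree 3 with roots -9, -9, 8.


A monic polynomial with roots -9, -9, 8 is:
p(x) = (x + 9)(x + 9)(x - 8)
After multiplying by (x + 9): x + 9
After multiplying by (x + 9): x^2 + 18x + 81
After multiplying by (x - 8): x^3 + 10x^2 - 63x - 648

x^3 + 10x^2 - 63x - 648


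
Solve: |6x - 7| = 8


An absolute value equation |expr| = 8 gives two cases:
Case 1: 6x - 7 = 8
  6x = 15, so x = 5/2
Case 2: 6x - 7 = -8
  6x = -1, so x = -1/6

x = -1/6, x = 5/2


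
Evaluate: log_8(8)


We need the exponent such that 8^? = 8
8^1 = 8
Therefore log_8(8) = 1

1


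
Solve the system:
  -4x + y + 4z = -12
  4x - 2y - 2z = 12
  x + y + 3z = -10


Using Cramer's rule. Expand each determinant along the first row.
D  = (-4)*[(-2)*3 - (-2)*1] - 1*[4*3 - (-2)*1] + 4*[4*1 - (-2)*1]
  = (-4)*(-4) - 1*(14) + 4*(6) = 26
Dx = (-12)*[(-2)*3 - (-2)*1] - 1*[12*3 - (-2)*(-10)] + 4*[12*1 - (-2)*(-10)]
  = (-12)*(-4) - 1*(16) + 4*(-8) = 0
Dy = (-4)*[12*3 - (-2)*(-10)] - (-12)*[4*3 - (-2)*1] + 4*[4*(-10) - 12*1]
  = (-4)*(16) - (-12)*(14) + 4*(-52) = -104
Dz = (-4)*[(-2)*(-10) - 12*1] - 1*[4*(-10) - 12*1] + (-12)*[4*1 - (-2)*1]
  = (-4)*(8) - 1*(-52) + (-12)*(6) = -52
x = Dx/D = 0/26 = 0, y = Dy/D = -104/26 = -4, z = Dz/D = -52/26 = -2
Check eq1: (-4)(0) + (1)(-4) + (4)(-2) = -12 = -12 ✓
Check eq2: (4)(0) + (-2)(-4) + (-2)(-2) = 12 = 12 ✓
Check eq3: (1)(0) + (1)(-4) + (3)(-2) = -10 = -10 ✓

x = 0, y = -4, z = -2
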